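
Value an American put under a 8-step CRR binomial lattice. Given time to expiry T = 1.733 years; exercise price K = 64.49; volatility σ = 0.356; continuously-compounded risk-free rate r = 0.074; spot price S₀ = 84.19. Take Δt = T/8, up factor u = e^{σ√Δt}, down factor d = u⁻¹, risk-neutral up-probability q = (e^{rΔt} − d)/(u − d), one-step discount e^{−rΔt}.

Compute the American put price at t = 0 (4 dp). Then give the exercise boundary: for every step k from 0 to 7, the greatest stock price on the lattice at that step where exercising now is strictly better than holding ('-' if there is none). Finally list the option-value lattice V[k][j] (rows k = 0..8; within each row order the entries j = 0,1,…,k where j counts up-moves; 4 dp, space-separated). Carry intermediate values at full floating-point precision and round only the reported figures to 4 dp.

params: Δt=0.21663 u=1.18021 d=0.84731 q=0.50721 e^(-rΔt)=0.98410
t_8 payoffs: 42.1242 33.3368 21.0967 4.0476 0.0000 0.0000 0.0000 0.0000 0.0000
t_7: node(7,0) S=26.3963 payoff=38.0937 vs cont=37.0681 → 38.0937 [stop]  node(7,1) S=36.7674 payoff=27.7226 vs cont=26.6971 → 27.7226 [stop]  node(7,2) S=51.2132 payoff=13.2768 vs cont=12.2513 → 13.2768 [stop]  node(7,3) S=71.3347 payoff=0.0000 vs cont=1.9629 → 1.9629 [wait]  node(7,4) S=99.3619 payoff=0.0000 vs cont=0.0000 → 0.0000 [wait]  node(7,5) S=138.4010 payoff=0.0000 vs cont=0.0000 → 0.0000 [wait]  node(7,6) S=192.7784 payoff=0.0000 vs cont=0.0000 → 0.0000 [wait]  node(7,7) S=268.5206 payoff=0.0000 vs cont=0.0000 → 0.0000 [wait]  ⇒ S*(7)=51.2132
t_6: node(6,0) S=31.1532 payoff=33.3368 vs cont=32.3112 → 33.3368 [stop]  node(6,1) S=43.3933 payoff=21.0967 vs cont=20.0712 → 21.0967 [stop]  node(6,2) S=60.4424 payoff=4.0476 vs cont=7.4184 → 7.4184 [wait]  node(6,3) S=84.1900 payoff=0.0000 vs cont=0.9519 → 0.9519 [wait]  node(6,4) S=117.2680 payoff=0.0000 vs cont=0.0000 → 0.0000 [wait]  node(6,5) S=163.3424 payoff=0.0000 vs cont=0.0000 → 0.0000 [wait]  node(6,6) S=227.5192 payoff=0.0000 vs cont=0.0000 → 0.0000 [wait]  ⇒ S*(6)=43.3933
t_5: node(5,0) S=36.7674 payoff=27.7226 vs cont=26.6971 → 27.7226 [stop]  node(5,1) S=51.2132 payoff=13.2768 vs cont=13.9338 → 13.9338 [wait]  node(5,2) S=71.3347 payoff=0.0000 vs cont=4.0727 → 4.0727 [wait]  node(5,3) S=99.3619 payoff=0.0000 vs cont=0.4616 → 0.4616 [wait]  node(5,4) S=138.4010 payoff=0.0000 vs cont=0.0000 → 0.0000 [wait]  node(5,5) S=192.7784 payoff=0.0000 vs cont=0.0000 → 0.0000 [wait]  ⇒ S*(5)=36.7674
t_4: node(4,0) S=43.3933 payoff=21.0967 vs cont=20.3991 → 21.0967 [stop]  node(4,1) S=60.4424 payoff=4.0476 vs cont=8.7901 → 8.7901 [wait]  node(4,2) S=84.1900 payoff=0.0000 vs cont=2.2055 → 2.2055 [wait]  node(4,3) S=117.2680 payoff=0.0000 vs cont=0.2239 → 0.2239 [wait]  node(4,4) S=163.3424 payoff=0.0000 vs cont=0.0000 → 0.0000 [wait]  ⇒ S*(4)=43.3933
t_3: node(3,0) S=51.2132 payoff=13.2768 vs cont=14.6184 → 14.6184 [wait]  node(3,1) S=71.3347 payoff=0.0000 vs cont=5.3636 → 5.3636 [wait]  node(3,2) S=99.3619 payoff=0.0000 vs cont=1.1813 → 1.1813 [wait]  node(3,3) S=138.4010 payoff=0.0000 vs cont=0.1086 → 0.1086 [wait]  ⇒ S*(3)=-
t_2: node(2,0) S=60.4424 payoff=4.0476 vs cont=9.7665 → 9.7665 [wait]  node(2,1) S=84.1900 payoff=0.0000 vs cont=3.1907 → 3.1907 [wait]  node(2,2) S=117.2680 payoff=0.0000 vs cont=0.6271 → 0.6271 [wait]  ⇒ S*(2)=-
t_1: node(1,0) S=71.3347 payoff=0.0000 vs cont=6.3289 → 6.3289 [wait]  node(1,1) S=99.3619 payoff=0.0000 vs cont=1.8603 → 1.8603 [wait]  ⇒ S*(1)=-
t_0: node(0,0) S=84.1900 payoff=0.0000 vs cont=3.9978 → 3.9978 [wait]  ⇒ S*(0)=-

price = 3.9978
boundary = - - - - 43.3933 36.7674 43.3933 51.2132
tree:
3.9978
6.3289 1.8603
9.7665 3.1907 0.6271
14.6184 5.3636 1.1813 0.1086
21.0967 8.7901 2.2055 0.2239 0.0000
27.7226 13.9338 4.0727 0.4616 0.0000 0.0000
33.3368 21.0967 7.4184 0.9519 0.0000 0.0000 0.0000
38.0937 27.7226 13.2768 1.9629 0.0000 0.0000 0.0000 0.0000
42.1242 33.3368 21.0967 4.0476 0.0000 0.0000 0.0000 0.0000 0.0000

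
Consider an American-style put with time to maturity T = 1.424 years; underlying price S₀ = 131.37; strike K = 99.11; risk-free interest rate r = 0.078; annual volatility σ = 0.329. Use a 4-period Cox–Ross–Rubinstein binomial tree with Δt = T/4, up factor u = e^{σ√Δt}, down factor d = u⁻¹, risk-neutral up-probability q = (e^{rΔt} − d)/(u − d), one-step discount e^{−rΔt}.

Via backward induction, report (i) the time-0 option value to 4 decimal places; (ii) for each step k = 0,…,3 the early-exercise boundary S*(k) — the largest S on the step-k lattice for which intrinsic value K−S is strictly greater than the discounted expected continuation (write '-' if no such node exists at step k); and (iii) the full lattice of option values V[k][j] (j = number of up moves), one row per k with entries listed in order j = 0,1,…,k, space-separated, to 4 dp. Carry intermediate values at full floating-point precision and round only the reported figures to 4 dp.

price = 4.2166
boundary = - - - 72.9021
tree:
4.2166
7.9363 1.0424
14.6293 2.2438 0.0000
26.2079 4.8298 0.0000 0.0000
39.2016 10.3960 0.0000 0.0000 0.0000

params: Δt=0.35600 u=1.21689 d=0.82177 q=0.52234 e^(-rΔt)=0.97261
t_4 payoffs: 39.2016 10.3960 0.0000 0.0000 0.0000
t_3: node(3,0) S=72.9021 payoff=26.2079 vs cont=23.4937 → 26.2079 [stop]  node(3,1) S=107.9553 payoff=0.0000 vs cont=4.8298 → 4.8298 [wait]  node(3,2) S=159.8631 payoff=0.0000 vs cont=0.0000 → 0.0000 [wait]  node(3,3) S=236.7296 payoff=0.0000 vs cont=0.0000 → 0.0000 [wait]  ⇒ S*(3)=72.9021
t_2: node(2,0) S=88.7140 payoff=10.3960 vs cont=14.6293 → 14.6293 [wait]  node(2,1) S=131.3700 payoff=0.0000 vs cont=2.2438 → 2.2438 [wait]  node(2,2) S=194.5362 payoff=0.0000 vs cont=0.0000 → 0.0000 [wait]  ⇒ S*(2)=-
t_1: node(1,0) S=107.9553 payoff=0.0000 vs cont=7.9363 → 7.9363 [wait]  node(1,1) S=159.8631 payoff=0.0000 vs cont=1.0424 → 1.0424 [wait]  ⇒ S*(1)=-
t_0: node(0,0) S=131.3700 payoff=0.0000 vs cont=4.2166 → 4.2166 [wait]  ⇒ S*(0)=-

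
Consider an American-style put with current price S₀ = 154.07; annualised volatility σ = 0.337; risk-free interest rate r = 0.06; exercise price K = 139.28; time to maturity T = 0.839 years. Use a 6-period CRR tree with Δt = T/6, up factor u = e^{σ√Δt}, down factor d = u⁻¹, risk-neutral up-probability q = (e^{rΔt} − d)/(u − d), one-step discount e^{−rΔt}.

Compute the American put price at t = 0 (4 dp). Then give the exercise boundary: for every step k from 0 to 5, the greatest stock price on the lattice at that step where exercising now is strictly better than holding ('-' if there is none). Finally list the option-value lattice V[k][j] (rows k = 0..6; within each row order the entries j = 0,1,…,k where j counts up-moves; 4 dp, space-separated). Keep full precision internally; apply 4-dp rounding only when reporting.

Δt=0.13983, u=1.13430, d=0.88160, q=0.50188, disc=e^(-rΔt)=0.99165
k=6 terminal: V=max(K-S,0) → 66.9460 46.2119 19.5344 0.0000 0.0000 0.0000 0.0000
k=5: j=0 S=82.0487 intr=57.2313 cont=56.0676 V=57.2313[EX]; j=1 S=105.5675 intr=33.7125 cont=32.5488 V=33.7125[EX]; j=2 S=135.8278 intr=3.4522 cont=9.6492 V=9.6492[hold]; j=3 S=174.7621 intr=0.0000 cont=0.0000 V=0.0000[hold]; j=4 S=224.8567 intr=0.0000 cont=0.0000 V=0.0000[hold]; j=5 S=289.3106 intr=0.0000 cont=0.0000 V=0.0000[hold]  S*(5)=105.5675
k=4: j=0 S=93.0681 intr=46.2119 cont=45.0482 V=46.2119[EX]; j=1 S=119.7456 intr=19.5344 cont=21.4549 V=21.4549[hold]; j=2 S=154.0700 intr=0.0000 cont=4.7663 V=4.7663[hold]; j=3 S=198.2333 intr=0.0000 cont=0.0000 V=0.0000[hold]; j=4 S=255.0557 intr=0.0000 cont=0.0000 V=0.0000[hold]  S*(4)=93.0681
k=3: j=0 S=105.5675 intr=33.7125 cont=33.5046 V=33.7125[EX]; j=1 S=135.8278 intr=3.4522 cont=12.9700 V=12.9700[hold]; j=2 S=174.7621 intr=0.0000 cont=2.3544 V=2.3544[hold]; j=3 S=224.8567 intr=0.0000 cont=0.0000 V=0.0000[hold]  S*(3)=105.5675
k=2: j=0 S=119.7456 intr=19.5344 cont=23.1076 V=23.1076[hold]; j=1 S=154.0700 intr=0.0000 cont=7.5784 V=7.5784[hold]; j=2 S=198.2333 intr=0.0000 cont=1.1630 V=1.1630[hold]  S*(2)=-
k=1: j=0 S=135.8278 intr=3.4522 cont=15.1859 V=15.1859[hold]; j=1 S=174.7621 intr=0.0000 cont=4.3222 V=4.3222[hold]  S*(1)=-
k=0: j=0 S=154.0700 intr=0.0000 cont=9.6524 V=9.6524[hold]  S*(0)=-

price = 9.6524
boundary = - - - 105.5675 93.0681 105.5675
tree:
9.6524
15.1859 4.3222
23.1076 7.5784 1.1630
33.7125 12.9700 2.3544 0.0000
46.2119 21.4549 4.7663 0.0000 0.0000
57.2313 33.7125 9.6492 0.0000 0.0000 0.0000
66.9460 46.2119 19.5344 0.0000 0.0000 0.0000 0.0000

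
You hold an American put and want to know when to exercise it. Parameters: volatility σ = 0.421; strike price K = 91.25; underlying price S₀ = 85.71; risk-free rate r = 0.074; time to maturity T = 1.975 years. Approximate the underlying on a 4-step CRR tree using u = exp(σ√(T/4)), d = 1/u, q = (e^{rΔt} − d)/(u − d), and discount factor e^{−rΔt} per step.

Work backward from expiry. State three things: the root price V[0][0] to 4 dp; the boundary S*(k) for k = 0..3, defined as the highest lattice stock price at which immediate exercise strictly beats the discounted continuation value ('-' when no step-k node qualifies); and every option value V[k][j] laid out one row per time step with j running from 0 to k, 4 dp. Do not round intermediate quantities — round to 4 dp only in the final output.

params: Δt=0.49375 u=1.34424 d=0.74392 q=0.48857 e^(-rΔt)=0.96412
t_4 payoffs: 65.0000 43.8170 5.5400 0.0000 0.0000
t_3: node(3,0) S=35.2862 payoff=55.9638 vs cont=52.6899 → 55.9638 [stop]  node(3,1) S=63.7611 payoff=27.4889 vs cont=24.2150 → 27.4889 [stop]  node(3,2) S=115.2144 payoff=0.0000 vs cont=2.7317 → 2.7317 [wait]  node(3,3) S=208.1890 payoff=0.0000 vs cont=0.0000 → 0.0000 [wait]  ⇒ S*(3)=63.7611
t_2: node(2,0) S=47.4330 payoff=43.8170 vs cont=40.5431 → 43.8170 [stop]  node(2,1) S=85.7100 payoff=5.5400 vs cont=14.8410 → 14.8410 [wait]  node(2,2) S=154.8753 payoff=0.0000 vs cont=1.3469 → 1.3469 [wait]  ⇒ S*(2)=47.4330
t_1: node(1,0) S=63.7611 payoff=27.4889 vs cont=28.5961 → 28.5961 [wait]  node(1,1) S=115.2144 payoff=0.0000 vs cont=7.9523 → 7.9523 [wait]  ⇒ S*(1)=-
t_0: node(0,0) S=85.7100 payoff=5.5400 vs cont=17.8461 → 17.8461 [wait]  ⇒ S*(0)=-

price = 17.8461
boundary = - - 47.4330 63.7611
tree:
17.8461
28.5961 7.9523
43.8170 14.8410 1.3469
55.9638 27.4889 2.7317 0.0000
65.0000 43.8170 5.5400 0.0000 0.0000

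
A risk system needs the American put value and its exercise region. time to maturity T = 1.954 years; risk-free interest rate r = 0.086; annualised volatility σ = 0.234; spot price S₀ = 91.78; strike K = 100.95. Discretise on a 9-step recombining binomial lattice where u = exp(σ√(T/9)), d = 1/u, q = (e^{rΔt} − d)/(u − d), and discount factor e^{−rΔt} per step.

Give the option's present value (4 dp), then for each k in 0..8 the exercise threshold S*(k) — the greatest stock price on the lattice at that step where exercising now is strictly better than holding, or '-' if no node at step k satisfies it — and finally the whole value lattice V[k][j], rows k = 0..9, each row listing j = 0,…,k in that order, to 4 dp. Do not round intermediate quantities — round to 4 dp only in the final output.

Δt=0.21711, u=1.11520, d=0.89670, q=0.55903, disc=e^(-rΔt)=0.98150
k=9 terminal: V=max(K-S,0) → 66.5485 58.1660 47.7408 34.7754 18.6508 0.0000 0.0000 0.0000 0.0000 0.0000
k=8: j=0 S=38.3645 intr=62.5855 cont=60.7181 V=62.5855[EX]; j=1 S=47.7127 intr=53.2373 cont=51.3699 V=53.2373[EX]; j=2 S=59.3388 intr=41.6112 cont=39.7438 V=41.6112[EX]; j=3 S=73.7978 intr=27.1522 cont=25.2848 V=27.1522[EX]; j=4 S=91.7800 intr=9.1700 cont=8.0724 V=9.1700[EX]; j=5 S=114.1439 intr=0.0000 cont=0.0000 V=0.0000[hold]; j=6 S=141.9572 intr=0.0000 cont=0.0000 V=0.0000[hold]; j=7 S=176.5476 intr=0.0000 cont=0.0000 V=0.0000[hold]; j=8 S=219.5667 intr=0.0000 cont=0.0000 V=0.0000[hold]  S*(8)=91.7800
k=7: j=0 S=42.7840 intr=58.1660 cont=56.2985 V=58.1660[EX]; j=1 S=53.2092 intr=47.7408 cont=45.8734 V=47.7408[EX]; j=2 S=66.1746 intr=34.7754 cont=32.9080 V=34.7754[EX]; j=3 S=82.2992 intr=18.6508 cont=16.7834 V=18.6508[EX]; j=4 S=102.3530 intr=0.0000 cont=3.9689 V=3.9689[hold]; j=5 S=127.2931 intr=0.0000 cont=0.0000 V=0.0000[hold]; j=6 S=158.3105 intr=0.0000 cont=0.0000 V=0.0000[hold]; j=7 S=196.8857 intr=0.0000 cont=0.0000 V=0.0000[hold]  S*(7)=82.2992
k=6: j=0 S=47.7127 intr=53.2373 cont=51.3699 V=53.2373[EX]; j=1 S=59.3388 intr=41.6112 cont=39.7438 V=41.6112[EX]; j=2 S=73.7978 intr=27.1522 cont=25.2848 V=27.1522[EX]; j=3 S=91.7800 intr=9.1700 cont=10.2501 V=10.2501[hold]; j=4 S=114.1439 intr=0.0000 cont=1.7178 V=1.7178[hold]; j=5 S=141.9572 intr=0.0000 cont=0.0000 V=0.0000[hold]; j=6 S=176.5476 intr=0.0000 cont=0.0000 V=0.0000[hold]  S*(6)=73.7978
k=5: j=0 S=53.2092 intr=47.7408 cont=45.8734 V=47.7408[EX]; j=1 S=66.1746 intr=34.7754 cont=32.9080 V=34.7754[EX]; j=2 S=82.2992 intr=18.6508 cont=17.3760 V=18.6508[EX]; j=3 S=102.3530 intr=0.0000 cont=5.3789 V=5.3789[hold]; j=4 S=127.2931 intr=0.0000 cont=0.7435 V=0.7435[hold]; j=5 S=158.3105 intr=0.0000 cont=0.0000 V=0.0000[hold]  S*(5)=82.2992
k=4: j=0 S=59.3388 intr=41.6112 cont=39.7438 V=41.6112[EX]; j=1 S=73.7978 intr=27.1522 cont=25.2848 V=27.1522[EX]; j=2 S=91.7800 intr=9.1700 cont=11.0237 V=11.0237[hold]; j=3 S=114.1439 intr=0.0000 cont=2.7360 V=2.7360[hold]; j=4 S=141.9572 intr=0.0000 cont=0.3218 V=0.3218[hold]  S*(4)=73.7978
k=3: j=0 S=66.1746 intr=34.7754 cont=32.9080 V=34.7754[EX]; j=1 S=82.2992 intr=18.6508 cont=17.8005 V=18.6508[EX]; j=2 S=102.3530 intr=0.0000 cont=6.2725 V=6.2725[hold]; j=3 S=127.2931 intr=0.0000 cont=1.3608 V=1.3608[hold]  S*(3)=82.2992
k=2: j=0 S=73.7978 intr=27.1522 cont=25.2848 V=27.1522[EX]; j=1 S=91.7800 intr=9.1700 cont=11.5140 V=11.5140[hold]; j=2 S=114.1439 intr=0.0000 cont=3.4615 V=3.4615[hold]  S*(2)=73.7978
k=1: j=0 S=82.2992 intr=18.6508 cont=18.0695 V=18.6508[EX]; j=1 S=102.3530 intr=0.0000 cont=6.8827 V=6.8827[hold]  S*(1)=82.2992
k=0: j=0 S=91.7800 intr=9.1700 cont=11.8488 V=11.8488[hold]  S*(0)=-

price = 11.8488
boundary = - 82.2992 73.7978 82.2992 73.7978 82.2992 73.7978 82.2992 91.7800
tree:
11.8488
18.6508 6.8827
27.1522 11.5140 3.4615
34.7754 18.6508 6.2725 1.3608
41.6112 27.1522 11.0237 2.7360 0.3218
47.7408 34.7754 18.6508 5.3789 0.7435 0.0000
53.2373 41.6112 27.1522 10.2501 1.7178 0.0000 0.0000
58.1660 47.7408 34.7754 18.6508 3.9689 0.0000 0.0000 0.0000
62.5855 53.2373 41.6112 27.1522 9.1700 0.0000 0.0000 0.0000 0.0000
66.5485 58.1660 47.7408 34.7754 18.6508 0.0000 0.0000 0.0000 0.0000 0.0000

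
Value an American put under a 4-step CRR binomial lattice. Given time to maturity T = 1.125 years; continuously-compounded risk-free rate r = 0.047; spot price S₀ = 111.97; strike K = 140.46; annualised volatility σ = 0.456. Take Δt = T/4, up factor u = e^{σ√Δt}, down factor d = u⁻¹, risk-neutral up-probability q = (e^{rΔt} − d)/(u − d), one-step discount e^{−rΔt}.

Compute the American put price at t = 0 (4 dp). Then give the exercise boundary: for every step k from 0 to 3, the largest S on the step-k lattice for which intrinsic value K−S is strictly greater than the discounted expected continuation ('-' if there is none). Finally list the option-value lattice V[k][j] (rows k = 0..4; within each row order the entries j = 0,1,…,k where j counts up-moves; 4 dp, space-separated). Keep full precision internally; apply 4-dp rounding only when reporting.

price = 38.1771
boundary = - - 69.0320 87.9176
tree:
38.1771
53.4865 21.7975
71.4280 34.5397 7.8801
86.2568 52.5424 14.9835 0.0000
97.9003 71.4280 28.4900 0.0000 0.0000

Δt=0.28125  u=1.27358  d=0.78519  q=0.46708  discount=0.98687
step 4 (expiry): payoffs max(K−S,0) = 97.9003 71.4280 28.4900 0.0000 0.0000
step 3: (k=3,j=0): S=54.2032, (K−S)⁺=86.2568, hold=84.4123 ⇒ V=86.2568 exercise | (k=3,j=1): S=87.9176, (K−S)⁺=52.5424, hold=50.6979 ⇒ V=52.5424 exercise | (k=3,j=2): S=142.6026, (K−S)⁺=0.0000, hold=14.9835 ⇒ V=14.9835 continue | (k=3,j=3): S=231.3016, (K−S)⁺=0.0000, hold=0.0000 ⇒ V=0.0000 continue  boundary S*=87.9176
step 2: (k=2,j=0): S=69.0320, (K−S)⁺=71.4280, hold=69.5835 ⇒ V=71.4280 exercise | (k=2,j=1): S=111.9700, (K−S)⁺=28.4900, hold=34.5397 ⇒ V=34.5397 continue | (k=2,j=2): S=181.6155, (K−S)⁺=0.0000, hold=7.8801 ⇒ V=7.8801 continue  boundary S*=69.0320
step 1: (k=1,j=0): S=87.9176, (K−S)⁺=52.5424, hold=53.4865 ⇒ V=53.4865 continue | (k=1,j=1): S=142.6026, (K−S)⁺=0.0000, hold=21.7975 ⇒ V=21.7975 continue  boundary S*=-
step 0: (k=0,j=0): S=111.9700, (K−S)⁺=28.4900, hold=38.1771 ⇒ V=38.1771 continue  boundary S*=-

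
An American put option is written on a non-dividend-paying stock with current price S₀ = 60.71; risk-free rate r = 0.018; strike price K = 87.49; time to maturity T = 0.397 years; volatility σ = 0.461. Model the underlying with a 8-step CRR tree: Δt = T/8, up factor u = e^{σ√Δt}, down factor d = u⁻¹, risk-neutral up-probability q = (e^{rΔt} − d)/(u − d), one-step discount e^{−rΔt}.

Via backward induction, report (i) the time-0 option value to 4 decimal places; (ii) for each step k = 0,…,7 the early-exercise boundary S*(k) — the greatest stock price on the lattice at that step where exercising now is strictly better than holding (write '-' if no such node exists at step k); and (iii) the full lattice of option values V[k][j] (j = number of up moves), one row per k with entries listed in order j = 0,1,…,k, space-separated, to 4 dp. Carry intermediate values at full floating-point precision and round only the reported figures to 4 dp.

price = 27.4942
boundary = - - 49.4379 54.7848 49.4379 54.7848 60.7100 67.2760
tree:
27.4942
32.7969 21.7708
38.0521 27.1351 15.9695
42.8771 32.7052 21.1199 10.3905
47.2313 38.0521 26.8506 14.9184 5.4789
51.1605 42.8771 32.7052 20.5248 8.8407 1.8280
54.7062 47.2313 38.0521 26.7800 13.7511 3.5097 0.0000
57.9058 51.1605 42.8771 32.7052 20.2140 6.7386 0.0000 0.0000
60.7932 54.7062 47.2313 38.0521 26.7800 12.9378 0.0000 0.0000 0.0000

Δt=0.04963, u=1.10815, d=0.90240, q=0.47869, disc=e^(-rΔt)=0.99911
k=8 terminal: V=max(K-S,0) → 60.7932 54.7062 47.2313 38.0521 26.7800 12.9378 0.0000 0.0000 0.0000
k=7: j=0 S=29.5842 intr=57.9058 cont=57.8277 V=57.9058[EX]; j=1 S=36.3295 intr=51.1605 cont=51.0823 V=51.1605[EX]; j=2 S=44.6129 intr=42.8771 cont=42.7990 V=42.8771[EX]; j=3 S=54.7848 intr=32.7052 cont=32.6271 V=32.7052[EX]; j=4 S=67.2760 intr=20.2140 cont=20.1359 V=20.2140[EX]; j=5 S=82.6153 intr=4.8747 cont=6.7386 V=6.7386[hold]; j=6 S=101.4520 intr=0.0000 cont=0.0000 V=0.0000[hold]; j=7 S=124.5835 intr=0.0000 cont=0.0000 V=0.0000[hold]  S*(7)=67.2760
k=6: j=0 S=32.7838 intr=54.7062 cont=54.6280 V=54.7062[EX]; j=1 S=40.2587 intr=47.2313 cont=47.1532 V=47.2313[EX]; j=2 S=49.4379 intr=38.0521 cont=37.9740 V=38.0521[EX]; j=3 S=60.7100 intr=26.7800 cont=26.7019 V=26.7800[EX]; j=4 S=74.5522 intr=12.9378 cont=13.7511 V=13.7511[hold]; j=5 S=91.5505 intr=0.0000 cont=3.5097 V=3.5097[hold]; j=6 S=112.4244 intr=0.0000 cont=0.0000 V=0.0000[hold]  S*(6)=60.7100
k=5: j=0 S=36.3295 intr=51.1605 cont=51.0823 V=51.1605[EX]; j=1 S=44.6129 intr=42.8771 cont=42.7990 V=42.8771[EX]; j=2 S=54.7848 intr=32.7052 cont=32.6271 V=32.7052[EX]; j=3 S=67.2760 intr=20.2140 cont=20.5248 V=20.5248[hold]; j=4 S=82.6153 intr=4.8747 cont=8.8407 V=8.8407[hold]; j=5 S=101.4520 intr=0.0000 cont=1.8280 V=1.8280[hold]  S*(5)=54.7848
k=4: j=0 S=40.2587 intr=47.2313 cont=47.1532 V=47.2313[EX]; j=1 S=49.4379 intr=38.0521 cont=37.9740 V=38.0521[EX]; j=2 S=60.7100 intr=26.7800 cont=26.8506 V=26.8506[hold]; j=3 S=74.5522 intr=12.9378 cont=14.9184 V=14.9184[hold]; j=4 S=91.5505 intr=0.0000 cont=5.4789 V=5.4789[hold]  S*(4)=49.4379
k=3: j=0 S=44.6129 intr=42.8771 cont=42.7990 V=42.8771[EX]; j=1 S=54.7848 intr=32.7052 cont=32.6608 V=32.7052[EX]; j=2 S=67.2760 intr=20.2140 cont=21.1199 V=21.1199[hold]; j=3 S=82.6153 intr=4.8747 cont=10.3905 V=10.3905[hold]  S*(3)=54.7848
k=2: j=0 S=49.4379 intr=38.0521 cont=37.9740 V=38.0521[EX]; j=1 S=60.7100 intr=26.7800 cont=27.1351 V=27.1351[hold]; j=2 S=74.5522 intr=12.9378 cont=15.9695 V=15.9695[hold]  S*(2)=49.4379
k=1: j=0 S=54.7848 intr=32.7052 cont=32.7969 V=32.7969[hold]; j=1 S=67.2760 intr=20.2140 cont=21.7708 V=21.7708[hold]  S*(1)=-
k=0: j=0 S=60.7100 intr=26.7800 cont=27.4942 V=27.4942[hold]  S*(0)=-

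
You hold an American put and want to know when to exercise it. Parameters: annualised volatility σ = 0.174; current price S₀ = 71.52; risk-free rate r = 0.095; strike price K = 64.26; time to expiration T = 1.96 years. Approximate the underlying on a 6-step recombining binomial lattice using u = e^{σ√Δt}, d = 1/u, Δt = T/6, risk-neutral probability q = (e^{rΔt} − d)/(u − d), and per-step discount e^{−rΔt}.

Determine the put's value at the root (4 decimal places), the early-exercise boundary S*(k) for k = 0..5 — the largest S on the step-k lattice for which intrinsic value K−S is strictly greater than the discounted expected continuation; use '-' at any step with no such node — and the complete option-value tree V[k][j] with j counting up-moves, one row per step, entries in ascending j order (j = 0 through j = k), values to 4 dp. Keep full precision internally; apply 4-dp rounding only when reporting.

price = 1.1931
boundary = - - 58.6202 53.0709 58.6202 53.0709
tree:
1.1931
2.6330 0.4190
5.6398 1.0235 0.0900
11.1891 2.4420 0.2532 0.0000
16.2130 5.6398 0.7125 0.0000 0.0000
20.7613 11.1891 2.0046 0.0000 0.0000 0.0000
24.8791 16.2130 5.6398 0.0000 0.0000 0.0000 0.0000

Δt=0.32667  u=1.10456  d=0.90534  q=0.63337  discount=0.96944
step 6 (expiry): payoffs max(K−S,0) = 24.8791 16.2130 5.6398 0.0000 0.0000 0.0000 0.0000
step 5: (k=5,j=0): S=43.4987, (K−S)⁺=20.7613, hold=18.7977 ⇒ V=20.7613 exercise | (k=5,j=1): S=53.0709, (K−S)⁺=11.1891, hold=9.2255 ⇒ V=11.1891 exercise | (k=5,j=2): S=64.7496, (K−S)⁺=0.0000, hold=2.0046 ⇒ V=2.0046 continue | (k=5,j=3): S=78.9983, (K−S)⁺=0.0000, hold=0.0000 ⇒ V=0.0000 continue | (k=5,j=4): S=96.3825, (K−S)⁺=0.0000, hold=0.0000 ⇒ V=0.0000 continue | (k=5,j=5): S=117.5923, (K−S)⁺=0.0000, hold=0.0000 ⇒ V=0.0000 continue  boundary S*=53.0709
step 4: (k=4,j=0): S=48.0470, (K−S)⁺=16.2130, hold=14.2494 ⇒ V=16.2130 exercise | (k=4,j=1): S=58.6202, (K−S)⁺=5.6398, hold=5.2077 ⇒ V=5.6398 exercise | (k=4,j=2): S=71.5200, (K−S)⁺=0.0000, hold=0.7125 ⇒ V=0.7125 continue | (k=4,j=3): S=87.2586, (K−S)⁺=0.0000, hold=0.0000 ⇒ V=0.0000 continue | (k=4,j=4): S=106.4605, (K−S)⁺=0.0000, hold=0.0000 ⇒ V=0.0000 continue  boundary S*=58.6202
step 3: (k=3,j=0): S=53.0709, (K−S)⁺=11.1891, hold=9.2255 ⇒ V=11.1891 exercise | (k=3,j=1): S=64.7496, (K−S)⁺=0.0000, hold=2.4420 ⇒ V=2.4420 continue | (k=3,j=2): S=78.9983, (K−S)⁺=0.0000, hold=0.2532 ⇒ V=0.2532 continue | (k=3,j=3): S=96.3825, (K−S)⁺=0.0000, hold=0.0000 ⇒ V=0.0000 continue  boundary S*=53.0709
step 2: (k=2,j=0): S=58.6202, (K−S)⁺=5.6398, hold=5.4763 ⇒ V=5.6398 exercise | (k=2,j=1): S=71.5200, (K−S)⁺=0.0000, hold=1.0235 ⇒ V=1.0235 continue | (k=2,j=2): S=87.2586, (K−S)⁺=0.0000, hold=0.0900 ⇒ V=0.0900 continue  boundary S*=58.6202
step 1: (k=1,j=0): S=64.7496, (K−S)⁺=0.0000, hold=2.6330 ⇒ V=2.6330 continue | (k=1,j=1): S=78.9983, (K−S)⁺=0.0000, hold=0.4190 ⇒ V=0.4190 continue  boundary S*=-
step 0: (k=0,j=0): S=71.5200, (K−S)⁺=0.0000, hold=1.1931 ⇒ V=1.1931 continue  boundary S*=-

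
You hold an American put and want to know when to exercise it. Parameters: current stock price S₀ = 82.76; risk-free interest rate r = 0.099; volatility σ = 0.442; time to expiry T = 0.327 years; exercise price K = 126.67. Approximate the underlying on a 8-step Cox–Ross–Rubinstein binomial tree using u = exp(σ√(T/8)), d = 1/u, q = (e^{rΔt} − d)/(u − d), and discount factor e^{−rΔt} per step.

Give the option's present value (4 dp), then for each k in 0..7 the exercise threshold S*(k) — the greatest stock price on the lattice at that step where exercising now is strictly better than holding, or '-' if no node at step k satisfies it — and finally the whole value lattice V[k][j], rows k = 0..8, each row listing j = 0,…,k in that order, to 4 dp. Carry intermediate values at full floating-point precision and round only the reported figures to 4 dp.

price = 43.9100
boundary = 82.7600 90.4961 82.7600 90.4961 98.9553 90.4961 98.9553 108.2052
tree:
43.9100
50.9848 36.1739
57.4547 43.9100 28.0934
63.3716 50.9848 36.1739 20.2512
68.7827 57.4547 43.9100 27.7147 12.9617
73.7312 63.3716 50.9848 36.1739 19.4031 6.6339
78.2567 68.7827 57.4547 43.9100 27.7147 11.2597 2.0680
82.3953 73.7312 63.3716 50.9848 36.1739 18.4648 4.1555 0.0000
86.1801 78.2567 68.7827 57.4547 43.9100 27.7147 8.3502 0.0000 0.0000

params: Δt=0.04088 u=1.09348 d=0.91451 q=0.50033 e^(-rΔt)=0.99596
t_8 payoffs: 86.1801 78.2567 68.7827 57.4547 43.9100 27.7147 8.3502 0.0000 0.0000
t_7: node(7,0) S=44.2747 payoff=82.3953 vs cont=81.8838 → 82.3953 [stop]  node(7,1) S=52.9388 payoff=73.7312 vs cont=73.2196 → 73.7312 [stop]  node(7,2) S=63.2984 payoff=63.3716 vs cont=62.8601 → 63.3716 [stop]  node(7,3) S=75.6852 payoff=50.9848 vs cont=50.4732 → 50.9848 [stop]  node(7,4) S=90.4961 payoff=36.1739 vs cont=35.6624 → 36.1739 [stop]  node(7,5) S=108.2052 payoff=18.4648 vs cont=17.9532 → 18.4648 [stop]  node(7,6) S=129.3799 payoff=0.0000 vs cont=4.1555 → 4.1555 [wait]  node(7,7) S=154.6982 payoff=0.0000 vs cont=0.0000 → 0.0000 [wait]  ⇒ S*(7)=108.2052
t_6: node(6,0) S=48.4133 payoff=78.2567 vs cont=77.7451 → 78.2567 [stop]  node(6,1) S=57.8873 payoff=68.7827 vs cont=68.2711 → 68.7827 [stop]  node(6,2) S=69.2153 payoff=57.4547 vs cont=56.9432 → 57.4547 [stop]  node(6,3) S=82.7600 payoff=43.9100 vs cont=43.3984 → 43.9100 [stop]  node(6,4) S=98.9553 payoff=27.7147 vs cont=27.2032 → 27.7147 [stop]  node(6,5) S=118.3198 payoff=8.3502 vs cont=11.2597 → 11.2597 [wait]  node(6,6) S=141.4738 payoff=0.0000 vs cont=2.0680 → 2.0680 [wait]  ⇒ S*(6)=98.9553
t_5: node(5,0) S=52.9388 payoff=73.7312 vs cont=73.2196 → 73.7312 [stop]  node(5,1) S=63.2984 payoff=63.3716 vs cont=62.8601 → 63.3716 [stop]  node(5,2) S=75.6852 payoff=50.9848 vs cont=50.4732 → 50.9848 [stop]  node(5,3) S=90.4961 payoff=36.1739 vs cont=35.6624 → 36.1739 [stop]  node(5,4) S=108.2052 payoff=18.4648 vs cont=19.4031 → 19.4031 [wait]  node(5,5) S=129.3799 payoff=0.0000 vs cont=6.6339 → 6.6339 [wait]  ⇒ S*(5)=90.4961
t_4: node(4,0) S=57.8873 payoff=68.7827 vs cont=68.2711 → 68.7827 [stop]  node(4,1) S=69.2153 payoff=57.4547 vs cont=56.9432 → 57.4547 [stop]  node(4,2) S=82.7600 payoff=43.9100 vs cont=43.3984 → 43.9100 [stop]  node(4,3) S=98.9553 payoff=27.7147 vs cont=27.6707 → 27.7147 [stop]  node(4,4) S=118.3198 payoff=8.3502 vs cont=12.9617 → 12.9617 [wait]  ⇒ S*(4)=98.9553
t_3: node(3,0) S=63.2984 payoff=63.3716 vs cont=62.8601 → 63.3716 [stop]  node(3,1) S=75.6852 payoff=50.9848 vs cont=50.4732 → 50.9848 [stop]  node(3,2) S=90.4961 payoff=36.1739 vs cont=35.6624 → 36.1739 [stop]  node(3,3) S=108.2052 payoff=18.4648 vs cont=20.2512 → 20.2512 [wait]  ⇒ S*(3)=90.4961
t_2: node(2,0) S=69.2153 payoff=57.4547 vs cont=56.9432 → 57.4547 [stop]  node(2,1) S=82.7600 payoff=43.9100 vs cont=43.3984 → 43.9100 [stop]  node(2,2) S=98.9553 payoff=27.7147 vs cont=28.0934 → 28.0934 [wait]  ⇒ S*(2)=82.7600
t_1: node(1,0) S=75.6852 payoff=50.9848 vs cont=50.4732 → 50.9848 [stop]  node(1,1) S=90.4961 payoff=36.1739 vs cont=35.8511 → 36.1739 [stop]  ⇒ S*(1)=90.4961
t_0: node(0,0) S=82.7600 payoff=43.9100 vs cont=43.3984 → 43.9100 [stop]  ⇒ S*(0)=82.7600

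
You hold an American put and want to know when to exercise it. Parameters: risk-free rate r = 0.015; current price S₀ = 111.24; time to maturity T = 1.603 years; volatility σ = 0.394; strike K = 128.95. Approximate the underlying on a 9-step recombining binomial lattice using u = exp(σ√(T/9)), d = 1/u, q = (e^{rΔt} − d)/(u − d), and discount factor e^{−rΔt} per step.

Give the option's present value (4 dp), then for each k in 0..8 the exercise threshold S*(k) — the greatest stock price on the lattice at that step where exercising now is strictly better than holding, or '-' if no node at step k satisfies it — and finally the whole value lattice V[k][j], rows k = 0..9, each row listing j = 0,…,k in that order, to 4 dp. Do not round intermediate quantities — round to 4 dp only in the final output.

Δt=0.17811  u=1.18090  d=0.84681  q=0.46653  discount=0.99733
step 9 (expiry): payoffs max(K−S,0) = 104.0426 94.2158 80.5119 61.4014 34.7510 0.0000 0.0000 0.0000 0.0000 0.0000
step 8: (k=8,j=0): S=29.4132, (K−S)⁺=99.5368, hold=99.1927 ⇒ V=99.5368 exercise | (k=8,j=1): S=41.0178, (K−S)⁺=87.9322, hold=87.5881 ⇒ V=87.9322 exercise | (k=8,j=2): S=57.2008, (K−S)⁺=71.7492, hold=71.4052 ⇒ V=71.7492 exercise | (k=8,j=3): S=79.7685, (K−S)⁺=49.1815, hold=48.8374 ⇒ V=49.1815 exercise | (k=8,j=4): S=111.2400, (K−S)⁺=17.7100, hold=18.4891 ⇒ V=18.4891 continue | (k=8,j=5): S=155.1281, (K−S)⁺=0.0000, hold=0.0000 ⇒ V=0.0000 continue | (k=8,j=6): S=216.3317, (K−S)⁺=0.0000, hold=0.0000 ⇒ V=0.0000 continue | (k=8,j=7): S=301.6821, (K−S)⁺=0.0000, hold=0.0000 ⇒ V=0.0000 continue | (k=8,j=8): S=420.7064, (K−S)⁺=0.0000, hold=0.0000 ⇒ V=0.0000 continue  boundary S*=79.7685
step 7: (k=7,j=0): S=34.7342, (K−S)⁺=94.2158, hold=93.8717 ⇒ V=94.2158 exercise | (k=7,j=1): S=48.4381, (K−S)⁺=80.5119, hold=80.1678 ⇒ V=80.5119 exercise | (k=7,j=2): S=67.5486, (K−S)⁺=61.4014, hold=61.0573 ⇒ V=61.4014 exercise | (k=7,j=3): S=94.1990, (K−S)⁺=34.7510, hold=34.7695 ⇒ V=34.7695 continue | (k=7,j=4): S=131.3638, (K−S)⁺=0.0000, hold=9.8370 ⇒ V=9.8370 continue | (k=7,j=5): S=183.1915, (K−S)⁺=0.0000, hold=0.0000 ⇒ V=0.0000 continue | (k=7,j=6): S=255.4670, (K−S)⁺=0.0000, hold=0.0000 ⇒ V=0.0000 continue | (k=7,j=7): S=356.2578, (K−S)⁺=0.0000, hold=0.0000 ⇒ V=0.0000 continue  boundary S*=67.5486
step 6: (k=6,j=0): S=41.0178, (K−S)⁺=87.9322, hold=87.5881 ⇒ V=87.9322 exercise | (k=6,j=1): S=57.2008, (K−S)⁺=71.7492, hold=71.4052 ⇒ V=71.7492 exercise | (k=6,j=2): S=79.7685, (K−S)⁺=49.1815, hold=48.8460 ⇒ V=49.1815 exercise | (k=6,j=3): S=111.2400, (K−S)⁺=17.7100, hold=23.0759 ⇒ V=23.0759 continue | (k=6,j=4): S=155.1281, (K−S)⁺=0.0000, hold=5.2337 ⇒ V=5.2337 continue | (k=6,j=5): S=216.3317, (K−S)⁺=0.0000, hold=0.0000 ⇒ V=0.0000 continue | (k=6,j=6): S=301.6821, (K−S)⁺=0.0000, hold=0.0000 ⇒ V=0.0000 continue  boundary S*=79.7685
step 5: (k=5,j=0): S=48.4381, (K−S)⁺=80.5119, hold=80.1678 ⇒ V=80.5119 exercise | (k=5,j=1): S=67.5486, (K−S)⁺=61.4014, hold=61.0573 ⇒ V=61.4014 exercise | (k=5,j=2): S=94.1990, (K−S)⁺=34.7510, hold=36.9037 ⇒ V=36.9037 continue | (k=5,j=3): S=131.3638, (K−S)⁺=0.0000, hold=14.7126 ⇒ V=14.7126 continue | (k=5,j=4): S=183.1915, (K−S)⁺=0.0000, hold=2.7846 ⇒ V=2.7846 continue | (k=5,j=5): S=255.4670, (K−S)⁺=0.0000, hold=0.0000 ⇒ V=0.0000 continue  boundary S*=67.5486
step 4: (k=4,j=0): S=57.2008, (K−S)⁺=71.7492, hold=71.4052 ⇒ V=71.7492 exercise | (k=4,j=1): S=79.7685, (K−S)⁺=49.1815, hold=49.8390 ⇒ V=49.8390 continue | (k=4,j=2): S=111.2400, (K−S)⁺=17.7100, hold=26.4800 ⇒ V=26.4800 continue | (k=4,j=3): S=155.1281, (K−S)⁺=0.0000, hold=9.1234 ⇒ V=9.1234 continue | (k=4,j=4): S=216.3317, (K−S)⁺=0.0000, hold=1.4815 ⇒ V=1.4815 continue  boundary S*=57.2008
step 3: (k=3,j=0): S=67.5486, (K−S)⁺=61.4014, hold=61.3632 ⇒ V=61.4014 exercise | (k=3,j=1): S=94.1990, (K−S)⁺=34.7510, hold=38.8374 ⇒ V=38.8374 continue | (k=3,j=2): S=131.3638, (K−S)⁺=0.0000, hold=18.3335 ⇒ V=18.3335 continue | (k=3,j=3): S=183.1915, (K−S)⁺=0.0000, hold=5.5434 ⇒ V=5.5434 continue  boundary S*=67.5486
step 2: (k=2,j=0): S=79.7685, (K−S)⁺=49.1815, hold=50.7388 ⇒ V=50.7388 continue | (k=2,j=1): S=111.2400, (K−S)⁺=17.7100, hold=29.1935 ⇒ V=29.1935 continue | (k=2,j=2): S=155.1281, (K−S)⁺=0.0000, hold=12.3335 ⇒ V=12.3335 continue  boundary S*=-
step 1: (k=1,j=0): S=94.1990, (K−S)⁺=34.7510, hold=40.5787 ⇒ V=40.5787 continue | (k=1,j=1): S=131.3638, (K−S)⁺=0.0000, hold=21.2709 ⇒ V=21.2709 continue  boundary S*=-
step 0: (k=0,j=0): S=111.2400, (K−S)⁺=17.7100, hold=31.4867 ⇒ V=31.4867 continue  boundary S*=-

price = 31.4867
boundary = - - - 67.5486 57.2008 67.5486 79.7685 67.5486 79.7685
tree:
31.4867
40.5787 21.2709
50.7388 29.1935 12.3335
61.4014 38.8374 18.3335 5.5434
71.7492 49.8390 26.4800 9.1234 1.4815
80.5119 61.4014 36.9037 14.7126 2.7846 0.0000
87.9322 71.7492 49.1815 23.0759 5.2337 0.0000 0.0000
94.2158 80.5119 61.4014 34.7695 9.8370 0.0000 0.0000 0.0000
99.5368 87.9322 71.7492 49.1815 18.4891 0.0000 0.0000 0.0000 0.0000
104.0426 94.2158 80.5119 61.4014 34.7510 0.0000 0.0000 0.0000 0.0000 0.0000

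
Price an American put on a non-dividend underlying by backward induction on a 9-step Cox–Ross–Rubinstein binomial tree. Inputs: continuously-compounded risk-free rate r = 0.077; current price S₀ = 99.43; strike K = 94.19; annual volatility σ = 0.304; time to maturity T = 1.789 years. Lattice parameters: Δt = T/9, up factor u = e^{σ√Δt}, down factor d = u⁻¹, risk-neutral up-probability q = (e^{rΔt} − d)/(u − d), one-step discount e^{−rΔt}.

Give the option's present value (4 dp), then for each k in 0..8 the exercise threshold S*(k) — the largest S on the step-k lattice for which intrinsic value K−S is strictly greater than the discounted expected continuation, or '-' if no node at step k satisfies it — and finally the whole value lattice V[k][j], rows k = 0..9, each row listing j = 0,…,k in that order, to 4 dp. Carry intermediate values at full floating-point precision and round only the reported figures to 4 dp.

price = 8.8816
boundary = - - - 66.2108 57.8184 66.2108 57.8184 66.2108 75.8214
tree:
8.8816
13.3922 5.0280
19.6507 8.0767 2.3945
27.9792 12.6310 4.1594 0.8548
36.3716 19.1438 7.0611 1.6345 0.1686
43.7003 27.9792 11.6466 3.0853 0.3589 0.0000
50.1000 36.3716 18.5081 5.7294 0.7638 0.0000 0.0000
55.6886 43.7003 27.9792 10.4122 1.6255 0.0000 0.0000 0.0000
60.5687 50.1000 36.3716 18.3686 3.4596 0.0000 0.0000 0.0000 0.0000
64.8303 55.6886 43.7003 27.9792 7.3631 0.0000 0.0000 0.0000 0.0000 0.0000

params: Δt=0.19878 u=1.14515 d=0.87325 q=0.52289 e^(-rΔt)=0.98481
t_9 payoffs: 64.8303 55.6886 43.7003 27.9792 7.3631 0.0000 0.0000 0.0000 0.0000 0.0000
t_8: node(8,0) S=33.6213 payoff=60.5687 vs cont=59.1380 → 60.5687 [stop]  node(8,1) S=44.0900 payoff=50.1000 vs cont=48.6693 → 50.1000 [stop]  node(8,2) S=57.8184 payoff=36.3716 vs cont=34.9410 → 36.3716 [stop]  node(8,3) S=75.8214 payoff=18.3686 vs cont=16.9380 → 18.3686 [stop]  node(8,4) S=99.4300 payoff=0.0000 vs cont=3.4596 → 3.4596 [wait]  node(8,5) S=130.3897 payoff=0.0000 vs cont=0.0000 → 0.0000 [wait]  node(8,6) S=170.9894 payoff=0.0000 vs cont=0.0000 → 0.0000 [wait]  node(8,7) S=224.2306 payoff=0.0000 vs cont=0.0000 → 0.0000 [wait]  node(8,8) S=294.0497 payoff=0.0000 vs cont=0.0000 → 0.0000 [wait]  ⇒ S*(8)=75.8214
t_7: node(7,0) S=38.5014 payoff=55.6886 vs cont=54.2579 → 55.6886 [stop]  node(7,1) S=50.4897 payoff=43.7003 vs cont=42.2696 → 43.7003 [stop]  node(7,2) S=66.2108 payoff=27.9792 vs cont=26.5485 → 27.9792 [stop]  node(7,3) S=86.8269 payoff=7.3631 vs cont=10.4122 → 10.4122 [wait]  node(7,4) S=113.8624 payoff=0.0000 vs cont=1.6255 → 1.6255 [wait]  node(7,5) S=149.3160 payoff=0.0000 vs cont=0.0000 → 0.0000 [wait]  node(7,6) S=195.8087 payoff=0.0000 vs cont=0.0000 → 0.0000 [wait]  node(7,7) S=256.7780 payoff=0.0000 vs cont=0.0000 → 0.0000 [wait]  ⇒ S*(7)=66.2108
t_6: node(6,0) S=44.0900 payoff=50.1000 vs cont=48.6693 → 50.1000 [stop]  node(6,1) S=57.8184 payoff=36.3716 vs cont=34.9410 → 36.3716 [stop]  node(6,2) S=75.8214 payoff=18.3686 vs cont=18.5081 → 18.5081 [wait]  node(6,3) S=99.4300 payoff=0.0000 vs cont=5.7294 → 5.7294 [wait]  node(6,4) S=130.3897 payoff=0.0000 vs cont=0.7638 → 0.7638 [wait]  node(6,5) S=170.9894 payoff=0.0000 vs cont=0.0000 → 0.0000 [wait]  node(6,6) S=224.2306 payoff=0.0000 vs cont=0.0000 → 0.0000 [wait]  ⇒ S*(6)=57.8184
t_5: node(5,0) S=50.4897 payoff=43.7003 vs cont=42.2696 → 43.7003 [stop]  node(5,1) S=66.2108 payoff=27.9792 vs cont=26.6204 → 27.9792 [stop]  node(5,2) S=86.8269 payoff=7.3631 vs cont=11.6466 → 11.6466 [wait]  node(5,3) S=113.8624 payoff=0.0000 vs cont=3.0853 → 3.0853 [wait]  node(5,4) S=149.3160 payoff=0.0000 vs cont=0.3589 → 0.3589 [wait]  node(5,5) S=195.8087 payoff=0.0000 vs cont=0.0000 → 0.0000 [wait]  ⇒ S*(5)=66.2108
t_4: node(4,0) S=57.8184 payoff=36.3716 vs cont=34.9410 → 36.3716 [stop]  node(4,1) S=75.8214 payoff=18.3686 vs cont=19.1438 → 19.1438 [wait]  node(4,2) S=99.4300 payoff=0.0000 vs cont=7.0611 → 7.0611 [wait]  node(4,3) S=130.3897 payoff=0.0000 vs cont=1.6345 → 1.6345 [wait]  node(4,4) S=170.9894 payoff=0.0000 vs cont=0.1686 → 0.1686 [wait]  ⇒ S*(4)=57.8184
t_3: node(3,0) S=66.2108 payoff=27.9792 vs cont=26.9477 → 27.9792 [stop]  node(3,1) S=86.8269 payoff=7.3631 vs cont=12.6310 → 12.6310 [wait]  node(3,2) S=113.8624 payoff=0.0000 vs cont=4.1594 → 4.1594 [wait]  node(3,3) S=149.3160 payoff=0.0000 vs cont=0.8548 → 0.8548 [wait]  ⇒ S*(3)=66.2108
t_2: node(2,0) S=75.8214 payoff=18.3686 vs cont=19.6507 → 19.6507 [wait]  node(2,1) S=99.4300 payoff=0.0000 vs cont=8.0767 → 8.0767 [wait]  node(2,2) S=130.3897 payoff=0.0000 vs cont=2.3945 → 2.3945 [wait]  ⇒ S*(2)=-
t_1: node(1,0) S=86.8269 payoff=7.3631 vs cont=13.3922 → 13.3922 [wait]  node(1,1) S=113.8624 payoff=0.0000 vs cont=5.0280 → 5.0280 [wait]  ⇒ S*(1)=-
t_0: node(0,0) S=99.4300 payoff=0.0000 vs cont=8.8816 → 8.8816 [wait]  ⇒ S*(0)=-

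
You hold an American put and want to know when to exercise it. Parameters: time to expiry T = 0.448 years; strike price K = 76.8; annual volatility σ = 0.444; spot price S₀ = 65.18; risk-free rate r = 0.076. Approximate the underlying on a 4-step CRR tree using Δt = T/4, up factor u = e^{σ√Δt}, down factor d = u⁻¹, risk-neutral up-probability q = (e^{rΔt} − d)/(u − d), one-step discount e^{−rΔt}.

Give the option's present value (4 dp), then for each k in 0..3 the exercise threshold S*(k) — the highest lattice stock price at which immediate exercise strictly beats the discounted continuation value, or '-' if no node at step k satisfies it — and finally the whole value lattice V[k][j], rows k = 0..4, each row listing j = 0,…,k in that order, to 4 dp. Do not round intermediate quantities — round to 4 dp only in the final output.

params: Δt=0.11200 u=1.16020 d=0.86192 q=0.49158 e^(-rΔt)=0.99152
t_4 payoffs: 40.8263 28.3772 11.6200 0.0000 0.0000
t_3: node(3,0) S=41.7367 payoff=35.0633 vs cont=34.4124 → 35.0633 [stop]  node(3,1) S=56.1801 payoff=20.6199 vs cont=19.9690 → 20.6199 [stop]  node(3,2) S=75.6217 payoff=1.1783 vs cont=5.8578 → 5.8578 [wait]  node(3,3) S=101.7914 payoff=0.0000 vs cont=0.0000 → 0.0000 [wait]  ⇒ S*(3)=56.1801
t_2: node(2,0) S=48.4228 payoff=28.3772 vs cont=27.7262 → 28.3772 [stop]  node(2,1) S=65.1800 payoff=11.6200 vs cont=13.2499 → 13.2499 [wait]  node(2,2) S=87.7362 payoff=0.0000 vs cont=2.9530 → 2.9530 [wait]  ⇒ S*(2)=48.4228
t_1: node(1,0) S=56.1801 payoff=20.6199 vs cont=20.7634 → 20.7634 [wait]  node(1,1) S=75.6217 payoff=1.1783 vs cont=8.1187 → 8.1187 [wait]  ⇒ S*(1)=-
t_0: node(0,0) S=65.1800 payoff=11.6200 vs cont=14.4243 → 14.4243 [wait]  ⇒ S*(0)=-

price = 14.4243
boundary = - - 48.4228 56.1801
tree:
14.4243
20.7634 8.1187
28.3772 13.2499 2.9530
35.0633 20.6199 5.8578 0.0000
40.8263 28.3772 11.6200 0.0000 0.0000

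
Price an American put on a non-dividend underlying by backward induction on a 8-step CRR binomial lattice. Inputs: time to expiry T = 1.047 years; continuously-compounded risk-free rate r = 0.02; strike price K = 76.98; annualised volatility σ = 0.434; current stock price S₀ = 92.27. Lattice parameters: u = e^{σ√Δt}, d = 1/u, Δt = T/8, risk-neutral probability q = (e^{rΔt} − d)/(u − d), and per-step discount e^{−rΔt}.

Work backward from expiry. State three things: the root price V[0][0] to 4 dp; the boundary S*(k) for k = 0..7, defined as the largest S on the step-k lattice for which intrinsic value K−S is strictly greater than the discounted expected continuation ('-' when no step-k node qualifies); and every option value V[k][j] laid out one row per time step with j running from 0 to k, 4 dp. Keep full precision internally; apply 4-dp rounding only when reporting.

price = 8.2285
boundary = - - - - - 42.0848 49.2393 57.6102
tree:
8.2285
11.6979 4.3487
16.1927 6.6771 1.7382
21.7271 10.0207 2.9308 0.3985
28.1136 14.6218 4.8703 0.7526 0.0000
34.8952 20.5968 7.9424 1.4214 0.0000 0.0000
41.0102 27.7407 12.6282 2.6845 0.0000 0.0000 0.0000
46.2367 34.8952 19.3698 5.0702 0.0000 0.0000 0.0000 0.0000
50.7037 41.0102 27.7407 9.5759 0.0000 0.0000 0.0000 0.0000 0.0000

params: Δt=0.13087 u=1.17000 d=0.85470 q=0.46914 e^(-rΔt)=0.99739
t_8 payoffs: 50.7037 41.0102 27.7407 9.5759 0.0000 0.0000 0.0000 0.0000 0.0000
t_7: node(7,0) S=30.7433 payoff=46.2367 vs cont=46.0355 → 46.2367 [stop]  node(7,1) S=42.0848 payoff=34.8952 vs cont=34.6940 → 34.8952 [stop]  node(7,2) S=57.6102 payoff=19.3698 vs cont=19.1686 → 19.3698 [stop]  node(7,3) S=78.8630 payoff=0.0000 vs cont=5.0702 → 5.0702 [wait]  node(7,4) S=107.9562 payoff=0.0000 vs cont=0.0000 → 0.0000 [wait]  node(7,5) S=147.7821 payoff=0.0000 vs cont=0.0000 → 0.0000 [wait]  node(7,6) S=202.3001 payoff=0.0000 vs cont=0.0000 → 0.0000 [wait]  node(7,7) S=276.9303 payoff=0.0000 vs cont=0.0000 → 0.0000 [wait]  ⇒ S*(7)=57.6102
t_6: node(6,0) S=35.9698 payoff=41.0102 vs cont=40.8090 → 41.0102 [stop]  node(6,1) S=49.2393 payoff=27.7407 vs cont=27.5395 → 27.7407 [stop]  node(6,2) S=67.4041 payoff=9.5759 vs cont=12.6282 → 12.6282 [wait]  node(6,3) S=92.2700 payoff=0.0000 vs cont=2.6845 → 2.6845 [wait]  node(6,4) S=126.3091 payoff=0.0000 vs cont=0.0000 → 0.0000 [wait]  node(6,5) S=172.9056 payoff=0.0000 vs cont=0.0000 → 0.0000 [wait]  node(6,6) S=236.6918 payoff=0.0000 vs cont=0.0000 → 0.0000 [wait]  ⇒ S*(6)=49.2393
t_5: node(5,0) S=42.0848 payoff=34.8952 vs cont=34.6940 → 34.8952 [stop]  node(5,1) S=57.6102 payoff=19.3698 vs cont=20.5968 → 20.5968 [wait]  node(5,2) S=78.8630 payoff=0.0000 vs cont=7.9424 → 7.9424 [wait]  node(5,3) S=107.9562 payoff=0.0000 vs cont=1.4214 → 1.4214 [wait]  node(5,4) S=147.7821 payoff=0.0000 vs cont=0.0000 → 0.0000 [wait]  node(5,5) S=202.3001 payoff=0.0000 vs cont=0.0000 → 0.0000 [wait]  ⇒ S*(5)=42.0848
t_4: node(4,0) S=49.2393 payoff=27.7407 vs cont=28.1136 → 28.1136 [wait]  node(4,1) S=67.4041 payoff=9.5759 vs cont=14.6218 → 14.6218 [wait]  node(4,2) S=92.2700 payoff=0.0000 vs cont=4.8703 → 4.8703 [wait]  node(4,3) S=126.3091 payoff=0.0000 vs cont=0.7526 → 0.7526 [wait]  node(4,4) S=172.9056 payoff=0.0000 vs cont=0.0000 → 0.0000 [wait]  ⇒ S*(4)=-
t_3: node(3,0) S=57.6102 payoff=19.3698 vs cont=21.7271 → 21.7271 [wait]  node(3,1) S=78.8630 payoff=0.0000 vs cont=10.0207 → 10.0207 [wait]  node(3,2) S=107.9562 payoff=0.0000 vs cont=2.9308 → 2.9308 [wait]  node(3,3) S=147.7821 payoff=0.0000 vs cont=0.3985 → 0.3985 [wait]  ⇒ S*(3)=-
t_2: node(2,0) S=67.4041 payoff=9.5759 vs cont=16.1927 → 16.1927 [wait]  node(2,1) S=92.2700 payoff=0.0000 vs cont=6.6771 → 6.6771 [wait]  node(2,2) S=126.3091 payoff=0.0000 vs cont=1.7382 → 1.7382 [wait]  ⇒ S*(2)=-
t_1: node(1,0) S=78.8630 payoff=0.0000 vs cont=11.6979 → 11.6979 [wait]  node(1,1) S=107.9562 payoff=0.0000 vs cont=4.3487 → 4.3487 [wait]  ⇒ S*(1)=-
t_0: node(0,0) S=92.2700 payoff=0.0000 vs cont=8.2285 → 8.2285 [wait]  ⇒ S*(0)=-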